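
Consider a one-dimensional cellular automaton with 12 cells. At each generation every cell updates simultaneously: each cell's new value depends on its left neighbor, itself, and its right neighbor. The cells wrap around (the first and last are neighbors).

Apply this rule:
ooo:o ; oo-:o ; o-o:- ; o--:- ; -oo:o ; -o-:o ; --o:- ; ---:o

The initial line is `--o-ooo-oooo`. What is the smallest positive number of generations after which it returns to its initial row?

--o-ooo-oooo

1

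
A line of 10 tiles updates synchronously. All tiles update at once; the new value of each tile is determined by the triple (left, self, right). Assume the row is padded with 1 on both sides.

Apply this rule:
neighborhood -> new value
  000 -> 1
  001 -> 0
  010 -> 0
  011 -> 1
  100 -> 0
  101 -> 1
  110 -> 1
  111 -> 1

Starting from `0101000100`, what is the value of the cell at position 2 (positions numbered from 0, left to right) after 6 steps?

1

1010010000
1100000110
1101110111
1111111111
1111111111  (fixed point — unchanged through step 6)
position 2 holds 1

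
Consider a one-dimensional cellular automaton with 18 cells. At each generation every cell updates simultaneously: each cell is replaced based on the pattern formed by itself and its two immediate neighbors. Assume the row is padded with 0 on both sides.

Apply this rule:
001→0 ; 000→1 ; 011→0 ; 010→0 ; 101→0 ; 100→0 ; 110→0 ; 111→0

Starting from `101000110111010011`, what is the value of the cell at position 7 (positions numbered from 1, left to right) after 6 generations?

1

generation 1: 000010000000000000
generation 2: 111000111111111111
generation 3: 000010000000000000  (repeats generation 1; period 2)
generation 6: 111000111111111111
position 7 holds 1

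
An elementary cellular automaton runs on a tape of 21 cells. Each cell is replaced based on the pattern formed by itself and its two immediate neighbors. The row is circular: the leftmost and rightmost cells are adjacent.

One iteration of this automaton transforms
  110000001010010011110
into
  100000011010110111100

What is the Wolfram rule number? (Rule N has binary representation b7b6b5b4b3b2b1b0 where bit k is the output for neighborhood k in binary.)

position 17: 111 → 1  (bit 7 = 1)
position 1: 110 → 0  (bit 6 = 0)
position 9: 101 → 0  (bit 5 = 0)
position 2: 100 → 0  (bit 4 = 0)
position 0: 011 → 1  (bit 3 = 1)
position 8: 010 → 1  (bit 2 = 1)
position 7: 001 → 1  (bit 1 = 1)
position 3: 000 → 0  (bit 0 = 0)
bits b7..b0 = 10001110 = 142

142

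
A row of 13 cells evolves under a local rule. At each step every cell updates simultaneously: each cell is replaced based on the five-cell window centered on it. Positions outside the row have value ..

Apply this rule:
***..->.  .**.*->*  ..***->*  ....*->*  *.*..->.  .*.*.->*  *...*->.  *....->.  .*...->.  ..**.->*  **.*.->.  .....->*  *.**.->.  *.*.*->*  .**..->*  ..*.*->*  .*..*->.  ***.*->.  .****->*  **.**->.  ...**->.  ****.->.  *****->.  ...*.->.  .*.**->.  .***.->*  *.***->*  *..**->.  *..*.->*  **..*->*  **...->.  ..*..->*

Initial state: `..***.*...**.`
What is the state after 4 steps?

*.**......**.
*..*..***.**.
*.**..**...*.
*..**.**...*.

*..**.**...*.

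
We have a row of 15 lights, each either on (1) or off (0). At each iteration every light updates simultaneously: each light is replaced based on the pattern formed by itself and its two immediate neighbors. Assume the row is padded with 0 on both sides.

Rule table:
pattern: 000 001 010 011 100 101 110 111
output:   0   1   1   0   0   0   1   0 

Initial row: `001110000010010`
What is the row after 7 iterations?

010010101010110

iteration 1: 010010000110110
iteration 2: 110110001010010
iteration 3: 010010011010110
iteration 4: 110110101010010
iteration 5: 010010101010110
iteration 6: 110110101010010  (repeats iteration 4; period 2)
iteration 7: 010010101010110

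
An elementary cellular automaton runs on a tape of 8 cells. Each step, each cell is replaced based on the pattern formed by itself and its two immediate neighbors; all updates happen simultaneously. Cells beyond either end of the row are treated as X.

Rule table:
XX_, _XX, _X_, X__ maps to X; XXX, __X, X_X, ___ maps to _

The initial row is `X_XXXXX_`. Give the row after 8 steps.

X_X_X_X_

X_X___X_
X_XX__X_
X_XXX_X_
X_X_X_X_
X_X_X_X_  (fixed point — unchanged through step 8)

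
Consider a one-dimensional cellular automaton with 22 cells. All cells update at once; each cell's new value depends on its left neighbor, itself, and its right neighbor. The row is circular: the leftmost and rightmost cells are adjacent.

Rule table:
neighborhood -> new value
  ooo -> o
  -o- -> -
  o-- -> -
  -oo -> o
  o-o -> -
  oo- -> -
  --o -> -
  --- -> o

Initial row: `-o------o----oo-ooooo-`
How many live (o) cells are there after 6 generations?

13

---oooo---oo-o--oooo--
oo-ooo--o-o-----ooo--o
o--oo-------ooo-oo---o
---o--ooooo-oo--o--o-o
-o----oooo--o---------
---oo-ooo-----oooooooo
count of o: 13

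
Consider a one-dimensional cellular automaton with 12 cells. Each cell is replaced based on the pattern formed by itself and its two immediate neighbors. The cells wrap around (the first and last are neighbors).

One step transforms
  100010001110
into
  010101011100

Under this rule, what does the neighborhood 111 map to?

1

At position 9 the neighborhood is 111; the next row has 1 there.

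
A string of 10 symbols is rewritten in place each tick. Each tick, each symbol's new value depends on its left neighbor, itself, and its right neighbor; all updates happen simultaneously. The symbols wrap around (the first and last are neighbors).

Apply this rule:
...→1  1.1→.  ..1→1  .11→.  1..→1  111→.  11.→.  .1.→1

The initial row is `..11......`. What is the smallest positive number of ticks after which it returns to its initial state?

2

tick 1: 11..111111
tick 2: ..11......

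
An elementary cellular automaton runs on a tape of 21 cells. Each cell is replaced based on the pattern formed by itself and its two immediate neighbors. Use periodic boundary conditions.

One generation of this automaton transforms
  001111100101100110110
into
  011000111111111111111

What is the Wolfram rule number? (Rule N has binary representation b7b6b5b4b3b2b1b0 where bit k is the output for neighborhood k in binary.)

position 3: 111 → 0  (bit 7 = 0)
position 6: 110 → 1  (bit 6 = 1)
position 10: 101 → 1  (bit 5 = 1)
position 7: 100 → 1  (bit 4 = 1)
position 2: 011 → 1  (bit 3 = 1)
position 9: 010 → 1  (bit 2 = 1)
position 1: 001 → 1  (bit 1 = 1)
position 0: 000 → 0  (bit 0 = 0)
bits b7..b0 = 01111110 = 126

126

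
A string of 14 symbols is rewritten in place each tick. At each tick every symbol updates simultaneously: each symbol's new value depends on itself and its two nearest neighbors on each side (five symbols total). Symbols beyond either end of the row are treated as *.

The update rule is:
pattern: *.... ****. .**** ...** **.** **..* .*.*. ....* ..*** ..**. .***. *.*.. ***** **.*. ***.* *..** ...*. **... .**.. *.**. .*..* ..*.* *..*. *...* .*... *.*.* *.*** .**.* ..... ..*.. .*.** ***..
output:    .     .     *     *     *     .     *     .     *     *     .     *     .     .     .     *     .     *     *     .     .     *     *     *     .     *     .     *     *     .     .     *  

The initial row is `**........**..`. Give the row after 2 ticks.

.**.****.***.*
*.**.*..*...*.

*.**.*..*...*.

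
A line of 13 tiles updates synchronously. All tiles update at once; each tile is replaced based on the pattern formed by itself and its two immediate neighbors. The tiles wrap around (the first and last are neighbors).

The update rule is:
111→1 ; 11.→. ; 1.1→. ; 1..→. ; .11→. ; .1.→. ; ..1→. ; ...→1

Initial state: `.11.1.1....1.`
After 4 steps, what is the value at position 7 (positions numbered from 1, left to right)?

.

........11...
1111111....11
111111..11..1
11111........
position 7 holds .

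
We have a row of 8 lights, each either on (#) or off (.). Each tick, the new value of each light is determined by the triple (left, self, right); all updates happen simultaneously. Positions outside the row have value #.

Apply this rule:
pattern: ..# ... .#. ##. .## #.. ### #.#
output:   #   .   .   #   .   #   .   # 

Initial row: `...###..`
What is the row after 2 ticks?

##.##...

#.#..###
##.##...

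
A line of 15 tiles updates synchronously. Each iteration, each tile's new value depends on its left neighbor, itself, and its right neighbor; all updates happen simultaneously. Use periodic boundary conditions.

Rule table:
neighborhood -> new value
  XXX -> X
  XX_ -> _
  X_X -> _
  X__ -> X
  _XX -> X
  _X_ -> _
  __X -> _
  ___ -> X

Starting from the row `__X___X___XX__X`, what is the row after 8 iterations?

XXX_XXXXX___X__

X__XX__XX_X_X__
_X_X_X_X_____X_
________XXXX__X
XXXXXXX_XXX_X__
XXXXXX__XX___X_
XXXXX_X_X_XX___
XXXX______X_XX_
XXX_XXXXX___X__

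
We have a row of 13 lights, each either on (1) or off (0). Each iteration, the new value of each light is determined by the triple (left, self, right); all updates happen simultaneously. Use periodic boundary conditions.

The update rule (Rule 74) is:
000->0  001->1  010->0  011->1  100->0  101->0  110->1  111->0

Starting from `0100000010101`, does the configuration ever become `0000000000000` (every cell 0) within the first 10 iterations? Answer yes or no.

no

0000000100000
0000001000000
0000010000000
0000100000000
0001000000000
0010000000000
0100000000000
1000000000000
0000000000001
0000000000010
iteration 10 is 0000000000010, still not uniform 0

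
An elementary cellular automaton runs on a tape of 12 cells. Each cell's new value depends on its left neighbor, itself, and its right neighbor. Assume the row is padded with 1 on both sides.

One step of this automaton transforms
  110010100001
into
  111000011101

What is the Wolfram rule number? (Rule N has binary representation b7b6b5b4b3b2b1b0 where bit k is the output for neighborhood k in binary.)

217

position 0: 111 → 1  (bit 7 = 1)
position 1: 110 → 1  (bit 6 = 1)
position 5: 101 → 0  (bit 5 = 0)
position 2: 100 → 1  (bit 4 = 1)
position 11: 011 → 1  (bit 3 = 1)
position 4: 010 → 0  (bit 2 = 0)
position 3: 001 → 0  (bit 1 = 0)
position 8: 000 → 1  (bit 0 = 1)
bits b7..b0 = 11011001 = 217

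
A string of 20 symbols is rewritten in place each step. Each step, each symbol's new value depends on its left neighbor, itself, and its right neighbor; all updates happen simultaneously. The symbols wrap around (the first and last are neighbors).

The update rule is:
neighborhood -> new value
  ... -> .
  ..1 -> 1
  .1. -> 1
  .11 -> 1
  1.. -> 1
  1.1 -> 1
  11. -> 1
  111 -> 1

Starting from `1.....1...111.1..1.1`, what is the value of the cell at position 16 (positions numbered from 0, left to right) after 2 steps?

1

11...111.11111111111
111.1111111111111111
position 16 holds 1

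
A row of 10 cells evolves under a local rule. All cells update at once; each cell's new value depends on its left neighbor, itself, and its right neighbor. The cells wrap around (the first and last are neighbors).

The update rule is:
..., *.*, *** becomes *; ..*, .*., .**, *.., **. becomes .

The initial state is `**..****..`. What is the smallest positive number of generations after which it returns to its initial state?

6

.....**...
****....**
***..**..*
**........
...******.
**..****..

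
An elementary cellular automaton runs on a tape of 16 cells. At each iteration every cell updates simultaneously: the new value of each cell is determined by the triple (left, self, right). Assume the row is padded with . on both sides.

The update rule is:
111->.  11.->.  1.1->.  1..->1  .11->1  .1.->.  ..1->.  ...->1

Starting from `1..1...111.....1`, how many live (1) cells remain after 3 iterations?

6

.1..11.1..1111..
..1.1...1.1...11
1....11....11.1.
count of 1: 6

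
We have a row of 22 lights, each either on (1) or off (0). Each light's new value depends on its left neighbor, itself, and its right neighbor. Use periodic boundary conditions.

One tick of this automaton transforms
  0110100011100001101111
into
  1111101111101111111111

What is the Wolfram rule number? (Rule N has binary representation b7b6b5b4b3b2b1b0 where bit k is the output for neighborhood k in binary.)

239

position 9: 111 → 1  (bit 7 = 1)
position 2: 110 → 1  (bit 6 = 1)
position 0: 101 → 1  (bit 5 = 1)
position 5: 100 → 0  (bit 4 = 0)
position 1: 011 → 1  (bit 3 = 1)
position 4: 010 → 1  (bit 2 = 1)
position 7: 001 → 1  (bit 1 = 1)
position 6: 000 → 1  (bit 0 = 1)
bits b7..b0 = 11101111 = 239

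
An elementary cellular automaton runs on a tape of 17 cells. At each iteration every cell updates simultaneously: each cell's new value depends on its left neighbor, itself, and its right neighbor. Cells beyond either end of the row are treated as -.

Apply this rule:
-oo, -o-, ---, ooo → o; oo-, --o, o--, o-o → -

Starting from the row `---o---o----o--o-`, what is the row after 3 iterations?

iteration 1: oo-o-o-o-oo-o--o-
iteration 2: o--o-o-o-o--o--o-
iteration 3: o--o-o-o-o--o--o-

o--o-o-o-o--o--o-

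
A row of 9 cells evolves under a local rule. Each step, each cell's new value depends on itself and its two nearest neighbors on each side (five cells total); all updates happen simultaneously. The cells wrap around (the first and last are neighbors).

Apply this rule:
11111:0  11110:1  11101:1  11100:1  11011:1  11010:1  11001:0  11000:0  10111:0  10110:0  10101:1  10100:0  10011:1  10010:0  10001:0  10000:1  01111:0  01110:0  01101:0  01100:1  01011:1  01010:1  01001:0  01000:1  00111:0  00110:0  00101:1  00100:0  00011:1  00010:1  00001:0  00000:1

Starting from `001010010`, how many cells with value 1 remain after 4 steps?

011100001
100101011
100111100
001001100
count of 1: 3

3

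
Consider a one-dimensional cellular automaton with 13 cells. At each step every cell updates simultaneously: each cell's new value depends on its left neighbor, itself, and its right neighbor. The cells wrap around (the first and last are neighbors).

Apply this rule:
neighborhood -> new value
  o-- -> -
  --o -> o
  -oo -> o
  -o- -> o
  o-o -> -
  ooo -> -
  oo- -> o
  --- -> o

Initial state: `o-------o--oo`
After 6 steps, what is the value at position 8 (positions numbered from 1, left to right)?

-

step 1: o-ooooooo-oo-
step 2: o-o-----o-oo-
step 3: o-o-ooooo-oo-
step 4: o-o-o---o-oo-
step 5: o-o-o-ooo-oo-
step 6: o-o-o-o-o-oo-
position 8 holds -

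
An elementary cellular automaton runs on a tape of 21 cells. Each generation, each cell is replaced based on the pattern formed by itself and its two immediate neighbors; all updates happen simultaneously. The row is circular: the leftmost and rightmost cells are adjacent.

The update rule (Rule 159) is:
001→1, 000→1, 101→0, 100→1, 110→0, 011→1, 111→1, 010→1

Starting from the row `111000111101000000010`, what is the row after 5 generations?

111110011111111101111

110111111001111111110
100111110111111111100
111111100111111111011
111111011111111110011
111110011111111101111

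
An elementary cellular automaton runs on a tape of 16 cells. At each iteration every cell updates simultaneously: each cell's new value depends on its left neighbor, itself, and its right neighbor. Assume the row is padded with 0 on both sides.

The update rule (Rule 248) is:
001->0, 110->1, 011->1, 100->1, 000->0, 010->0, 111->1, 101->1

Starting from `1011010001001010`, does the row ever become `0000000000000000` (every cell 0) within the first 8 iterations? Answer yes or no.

no

0111101000100101
0111110100010010
0111111010001001
0111111101000100
0111111110100010
0111111111010001
0111111111101000
0111111111110100
iteration 8 is 0111111111110100, still not uniform 0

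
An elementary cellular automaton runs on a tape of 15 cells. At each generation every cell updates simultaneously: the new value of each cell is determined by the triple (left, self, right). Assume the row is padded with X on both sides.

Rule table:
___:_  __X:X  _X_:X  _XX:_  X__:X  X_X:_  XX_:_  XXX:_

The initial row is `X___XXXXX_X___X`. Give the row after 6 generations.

X______XXX___X_

generation 1: _X_X______XX_X_
generation 2: _X_XX____X___X_
generation 3: _X___X__XXX_XX_
generation 4: _XX_XXXX_______
generation 5: ________X_____X
generation 6: X______XXX___X_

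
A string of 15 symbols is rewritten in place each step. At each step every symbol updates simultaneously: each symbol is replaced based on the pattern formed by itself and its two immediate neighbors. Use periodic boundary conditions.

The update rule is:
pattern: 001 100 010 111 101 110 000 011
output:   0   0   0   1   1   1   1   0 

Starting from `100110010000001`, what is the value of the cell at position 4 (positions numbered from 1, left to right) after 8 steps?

1

100010000111100
001000110011100
100010010001101
101000000100110
010011110000011
100001110111001
101100111011000
010100011101010
position 4 holds 1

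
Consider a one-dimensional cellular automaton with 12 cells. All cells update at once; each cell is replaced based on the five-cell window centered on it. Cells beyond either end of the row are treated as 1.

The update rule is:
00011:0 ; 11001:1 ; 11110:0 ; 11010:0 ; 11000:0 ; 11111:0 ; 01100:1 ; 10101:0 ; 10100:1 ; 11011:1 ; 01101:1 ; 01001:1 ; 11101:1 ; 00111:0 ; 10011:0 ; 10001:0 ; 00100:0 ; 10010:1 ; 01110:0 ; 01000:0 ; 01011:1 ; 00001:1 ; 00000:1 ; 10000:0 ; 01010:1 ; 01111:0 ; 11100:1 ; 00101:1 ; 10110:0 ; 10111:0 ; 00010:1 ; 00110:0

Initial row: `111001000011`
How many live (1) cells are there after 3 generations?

generation 1: 001110001000
generation 2: 100010010000
generation 3: 100101100010
count of 1: 5

5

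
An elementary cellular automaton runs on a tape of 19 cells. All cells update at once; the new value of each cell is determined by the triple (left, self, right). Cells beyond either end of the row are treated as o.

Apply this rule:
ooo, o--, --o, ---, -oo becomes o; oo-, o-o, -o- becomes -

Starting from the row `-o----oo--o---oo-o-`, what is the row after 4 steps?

step 1: --ooooo-oo-oooo----
step 2: oooooo--o--ooo-oooo
step 3: ooooo-oo-oooo--oooo
step 4: oooo--o--ooo-oooooo

oooo--o--ooo-oooooo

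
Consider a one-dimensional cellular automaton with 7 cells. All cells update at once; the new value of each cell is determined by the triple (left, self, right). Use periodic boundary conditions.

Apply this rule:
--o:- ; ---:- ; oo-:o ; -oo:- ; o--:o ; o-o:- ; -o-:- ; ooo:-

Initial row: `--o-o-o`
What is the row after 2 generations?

generation 1: o------
generation 2: -o-----

-o-----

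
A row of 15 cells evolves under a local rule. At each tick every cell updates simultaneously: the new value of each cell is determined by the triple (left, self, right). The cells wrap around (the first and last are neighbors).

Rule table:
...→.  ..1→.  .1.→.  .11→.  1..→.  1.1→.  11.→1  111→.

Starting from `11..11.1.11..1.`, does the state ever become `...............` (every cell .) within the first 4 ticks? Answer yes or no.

yes

.1...1....1....
...............
all cells are . at tick 2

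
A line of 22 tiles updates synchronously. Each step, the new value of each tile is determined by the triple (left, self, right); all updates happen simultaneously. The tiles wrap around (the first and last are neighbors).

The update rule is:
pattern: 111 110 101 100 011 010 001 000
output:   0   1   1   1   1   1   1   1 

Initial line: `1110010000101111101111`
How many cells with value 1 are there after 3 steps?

14

0011111111111000111000
1110000000001111101111
0011111111111000111000
count of 1: 14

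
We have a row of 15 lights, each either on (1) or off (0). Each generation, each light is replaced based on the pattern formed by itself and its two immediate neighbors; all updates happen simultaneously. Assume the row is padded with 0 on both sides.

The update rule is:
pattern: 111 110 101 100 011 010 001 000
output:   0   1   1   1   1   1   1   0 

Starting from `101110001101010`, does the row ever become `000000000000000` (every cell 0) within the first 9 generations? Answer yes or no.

generation 1: 111011011111111
generation 2: 101111110000001
generation 3: 111000011000011
generation 4: 101100111100111
generation 5: 111111100111101
generation 6: 100000111100111
generation 7: 110001100111101
generation 8: 111011111100111
generation 9: 101110000111101
generation 9 is 101110000111101, still not uniform 0

no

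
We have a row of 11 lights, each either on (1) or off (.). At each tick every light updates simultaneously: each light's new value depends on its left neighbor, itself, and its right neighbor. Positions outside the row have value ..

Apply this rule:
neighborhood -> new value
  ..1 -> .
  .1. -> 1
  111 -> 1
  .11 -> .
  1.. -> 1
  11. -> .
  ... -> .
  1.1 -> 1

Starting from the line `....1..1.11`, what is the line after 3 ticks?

tick 1: ....11.11..
tick 2: ......1..1.
tick 3: ......11.11

......11.11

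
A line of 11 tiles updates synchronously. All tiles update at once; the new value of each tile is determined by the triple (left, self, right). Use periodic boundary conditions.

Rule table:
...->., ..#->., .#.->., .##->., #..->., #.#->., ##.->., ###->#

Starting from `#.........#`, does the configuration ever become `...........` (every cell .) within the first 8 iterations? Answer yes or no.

yes

iteration 1: ...........
all cells are . at iteration 1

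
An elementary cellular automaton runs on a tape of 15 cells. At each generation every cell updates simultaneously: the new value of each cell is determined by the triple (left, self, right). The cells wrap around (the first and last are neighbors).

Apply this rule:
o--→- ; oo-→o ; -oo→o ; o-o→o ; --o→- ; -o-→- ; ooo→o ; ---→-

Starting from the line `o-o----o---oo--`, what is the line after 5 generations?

-o---------oo--
-----------oo--
-----------oo--  (fixed point — unchanged through generation 5)

-----------oo--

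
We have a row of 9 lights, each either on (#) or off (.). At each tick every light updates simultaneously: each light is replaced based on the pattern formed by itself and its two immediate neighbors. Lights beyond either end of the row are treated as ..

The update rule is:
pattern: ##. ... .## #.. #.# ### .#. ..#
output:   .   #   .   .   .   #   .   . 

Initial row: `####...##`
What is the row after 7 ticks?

.##..#...
.......##
######...
.####..##
..##.....
#....####
..##..##.

..##..##.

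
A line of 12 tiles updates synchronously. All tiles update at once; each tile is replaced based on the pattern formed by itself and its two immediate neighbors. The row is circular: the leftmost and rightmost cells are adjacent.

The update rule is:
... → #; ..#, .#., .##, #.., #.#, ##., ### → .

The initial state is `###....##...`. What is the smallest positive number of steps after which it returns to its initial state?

....##....#.
###....##...

2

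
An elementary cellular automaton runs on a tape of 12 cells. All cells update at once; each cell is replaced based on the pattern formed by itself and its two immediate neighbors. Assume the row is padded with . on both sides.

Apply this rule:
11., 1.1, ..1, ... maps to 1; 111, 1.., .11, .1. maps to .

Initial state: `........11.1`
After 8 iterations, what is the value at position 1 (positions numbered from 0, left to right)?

.

11111111.11.
.......11.1.
1111111.11..
......11.1.1
111111.11.1.
.....11.11..
11111.11.1.1
....11.11.1.
position 1 holds .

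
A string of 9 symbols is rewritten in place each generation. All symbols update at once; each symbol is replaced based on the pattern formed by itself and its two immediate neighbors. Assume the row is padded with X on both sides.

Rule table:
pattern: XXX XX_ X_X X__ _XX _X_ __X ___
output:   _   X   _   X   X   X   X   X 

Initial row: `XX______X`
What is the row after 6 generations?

generation 1: _XXXXXXXX
generation 2: _X_______
generation 3: _XXXXXXXX  (repeats generation 1; period 2)
generation 6: _X_______

_X_______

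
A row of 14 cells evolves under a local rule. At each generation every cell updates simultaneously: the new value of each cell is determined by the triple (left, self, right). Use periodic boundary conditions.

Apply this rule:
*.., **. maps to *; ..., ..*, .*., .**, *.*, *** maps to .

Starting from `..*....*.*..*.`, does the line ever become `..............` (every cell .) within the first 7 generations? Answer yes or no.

no

...*......*..*
*...*......*..
.*...*......*.
..*...*......*
*..*...*......
.*..*...*.....
..*..*...*....
generation 7 is ..*..*...*...., still not uniform .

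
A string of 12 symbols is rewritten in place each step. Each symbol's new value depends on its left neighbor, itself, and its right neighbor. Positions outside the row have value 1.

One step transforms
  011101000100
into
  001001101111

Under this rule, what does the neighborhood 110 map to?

0

At position 3 the neighborhood is 110; the next row has 0 there.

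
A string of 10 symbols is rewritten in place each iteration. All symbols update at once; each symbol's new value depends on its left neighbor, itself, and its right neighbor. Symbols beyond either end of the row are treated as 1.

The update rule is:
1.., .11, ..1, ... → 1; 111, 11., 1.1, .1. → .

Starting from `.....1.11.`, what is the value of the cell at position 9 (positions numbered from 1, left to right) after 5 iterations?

11111..1..
.....11.11
111111..1.
......11..
1111111.11
position 9 holds 1

1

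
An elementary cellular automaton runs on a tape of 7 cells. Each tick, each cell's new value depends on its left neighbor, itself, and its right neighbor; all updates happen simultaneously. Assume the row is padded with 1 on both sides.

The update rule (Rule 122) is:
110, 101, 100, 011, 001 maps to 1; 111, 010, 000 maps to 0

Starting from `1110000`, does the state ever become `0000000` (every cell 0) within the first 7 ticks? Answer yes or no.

yes

tick 1: 0011001
tick 2: 1111111
tick 3: 0000000
all cells are 0 at tick 3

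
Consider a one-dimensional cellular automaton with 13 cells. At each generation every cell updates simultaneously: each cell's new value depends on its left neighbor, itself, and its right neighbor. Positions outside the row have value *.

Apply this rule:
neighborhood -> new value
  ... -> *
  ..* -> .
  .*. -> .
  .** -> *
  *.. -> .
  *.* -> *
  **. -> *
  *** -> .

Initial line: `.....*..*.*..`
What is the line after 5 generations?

......**..*.*

.***.....*...
**.*.***...*.
.**.**.*.*..*
*******.*...*
......**..*.*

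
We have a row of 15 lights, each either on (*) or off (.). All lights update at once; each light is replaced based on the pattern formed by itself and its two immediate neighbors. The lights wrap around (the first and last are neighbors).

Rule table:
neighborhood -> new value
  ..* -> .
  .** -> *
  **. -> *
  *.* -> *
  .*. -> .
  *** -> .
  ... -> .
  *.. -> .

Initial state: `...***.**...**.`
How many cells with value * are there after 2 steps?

...*.****...**.
....**..*...**.
count of *: 5

5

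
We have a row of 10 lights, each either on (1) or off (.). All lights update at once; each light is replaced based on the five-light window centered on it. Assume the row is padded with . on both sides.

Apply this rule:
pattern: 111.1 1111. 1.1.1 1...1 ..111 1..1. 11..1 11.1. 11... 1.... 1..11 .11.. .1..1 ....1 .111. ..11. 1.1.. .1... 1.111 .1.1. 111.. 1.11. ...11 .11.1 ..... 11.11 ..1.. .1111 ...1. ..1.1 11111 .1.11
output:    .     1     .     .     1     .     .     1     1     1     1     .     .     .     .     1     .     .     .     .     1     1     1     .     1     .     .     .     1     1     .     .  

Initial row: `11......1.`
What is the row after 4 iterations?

1.11.11111

1.1111.1..
1...1.1..1
...11.....
1.11.11111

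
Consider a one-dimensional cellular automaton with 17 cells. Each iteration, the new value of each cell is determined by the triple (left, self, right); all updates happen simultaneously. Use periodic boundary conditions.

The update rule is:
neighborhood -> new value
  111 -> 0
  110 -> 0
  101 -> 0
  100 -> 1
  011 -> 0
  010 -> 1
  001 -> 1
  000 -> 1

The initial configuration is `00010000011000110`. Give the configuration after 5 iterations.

11111111100111001
00000000011000110
11111111100111001  (repeats iteration 1; period 2)
iteration 5: 11111111100111001

11111111100111001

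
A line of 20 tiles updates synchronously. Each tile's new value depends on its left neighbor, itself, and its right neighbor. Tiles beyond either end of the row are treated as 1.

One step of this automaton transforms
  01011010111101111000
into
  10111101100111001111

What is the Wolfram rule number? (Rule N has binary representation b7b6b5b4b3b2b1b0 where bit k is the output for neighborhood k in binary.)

123

position 9: 111 → 0  (bit 7 = 0)
position 4: 110 → 1  (bit 6 = 1)
position 0: 101 → 1  (bit 5 = 1)
position 17: 100 → 1  (bit 4 = 1)
position 3: 011 → 1  (bit 3 = 1)
position 1: 010 → 0  (bit 2 = 0)
position 19: 001 → 1  (bit 1 = 1)
position 18: 000 → 1  (bit 0 = 1)
bits b7..b0 = 01111011 = 123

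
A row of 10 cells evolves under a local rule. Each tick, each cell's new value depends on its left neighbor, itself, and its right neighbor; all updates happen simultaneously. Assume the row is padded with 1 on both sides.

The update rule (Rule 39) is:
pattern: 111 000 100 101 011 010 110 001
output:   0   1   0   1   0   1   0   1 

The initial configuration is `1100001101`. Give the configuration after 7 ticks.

0001110010
0110000111
1000111000
0011000011
0100011100
1101100001
0010001110

0010001110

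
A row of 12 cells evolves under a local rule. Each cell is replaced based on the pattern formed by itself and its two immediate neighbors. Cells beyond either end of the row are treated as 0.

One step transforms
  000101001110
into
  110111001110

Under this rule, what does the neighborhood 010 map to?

At position 3 the neighborhood is 010; the next row has 1 there.

1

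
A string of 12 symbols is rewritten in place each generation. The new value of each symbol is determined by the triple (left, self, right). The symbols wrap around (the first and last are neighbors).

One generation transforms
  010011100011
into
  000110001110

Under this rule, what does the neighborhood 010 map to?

At position 1 the neighborhood is 010; the next row has 0 there.

0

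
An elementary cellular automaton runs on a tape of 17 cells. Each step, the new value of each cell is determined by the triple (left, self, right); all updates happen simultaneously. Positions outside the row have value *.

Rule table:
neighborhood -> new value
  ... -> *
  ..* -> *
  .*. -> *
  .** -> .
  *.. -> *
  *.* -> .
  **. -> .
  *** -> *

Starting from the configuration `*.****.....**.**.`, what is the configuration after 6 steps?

step 1: ...**.*****......
step 2: ***....***.******
step 3: **.****.*...*****
step 4: *...**..****.****
step 5: .***..**.**...***
step 6: ..*.**.....***.**

..*.**.....***.**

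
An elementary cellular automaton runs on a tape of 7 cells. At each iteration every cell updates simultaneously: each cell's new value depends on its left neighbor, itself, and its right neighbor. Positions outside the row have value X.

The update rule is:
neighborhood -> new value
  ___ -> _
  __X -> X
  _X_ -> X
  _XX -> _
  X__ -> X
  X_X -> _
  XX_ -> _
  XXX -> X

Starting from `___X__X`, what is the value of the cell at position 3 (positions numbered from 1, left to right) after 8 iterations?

X_XXXX_
___XX__
X_X__XX
__XXX_X
XX_X___
X__XX_X
_XX____
___X__X
position 3 holds _

_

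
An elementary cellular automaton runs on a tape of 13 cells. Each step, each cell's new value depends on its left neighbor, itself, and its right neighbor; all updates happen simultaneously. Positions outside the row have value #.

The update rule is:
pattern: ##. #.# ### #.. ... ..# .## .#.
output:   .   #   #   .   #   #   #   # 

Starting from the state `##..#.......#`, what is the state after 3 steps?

.##.#########

#..##.#######
..##.########
.##.#########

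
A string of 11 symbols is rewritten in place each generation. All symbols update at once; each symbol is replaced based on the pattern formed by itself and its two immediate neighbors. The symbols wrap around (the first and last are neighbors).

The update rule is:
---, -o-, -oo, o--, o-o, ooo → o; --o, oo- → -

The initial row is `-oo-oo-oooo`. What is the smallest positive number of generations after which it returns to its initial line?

11

oo-oo-oooo-
o-oo-oooo-o
-oo-oooo-oo
oo-oooo-oo-
o-oooo-oo-o
-oooo-oo-oo
oooo-oo-oo-
ooo-oo-oo-o
oo-oo-oo-oo
o-oo-oo-ooo
-oo-oo-oooo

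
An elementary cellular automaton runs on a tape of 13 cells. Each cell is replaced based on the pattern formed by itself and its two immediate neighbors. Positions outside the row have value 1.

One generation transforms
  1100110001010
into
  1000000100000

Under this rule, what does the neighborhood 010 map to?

0

At position 9 the neighborhood is 010; the next row has 0 there.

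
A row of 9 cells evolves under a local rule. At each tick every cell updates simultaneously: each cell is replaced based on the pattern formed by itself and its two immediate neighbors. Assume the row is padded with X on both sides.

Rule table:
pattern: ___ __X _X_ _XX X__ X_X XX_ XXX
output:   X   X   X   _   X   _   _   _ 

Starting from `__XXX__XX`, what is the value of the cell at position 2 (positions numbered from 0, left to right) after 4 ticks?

XX___XX__
__XXX__XX  (repeats tick 0; period 2)
tick 4: __XXX__XX
position 2 holds X

X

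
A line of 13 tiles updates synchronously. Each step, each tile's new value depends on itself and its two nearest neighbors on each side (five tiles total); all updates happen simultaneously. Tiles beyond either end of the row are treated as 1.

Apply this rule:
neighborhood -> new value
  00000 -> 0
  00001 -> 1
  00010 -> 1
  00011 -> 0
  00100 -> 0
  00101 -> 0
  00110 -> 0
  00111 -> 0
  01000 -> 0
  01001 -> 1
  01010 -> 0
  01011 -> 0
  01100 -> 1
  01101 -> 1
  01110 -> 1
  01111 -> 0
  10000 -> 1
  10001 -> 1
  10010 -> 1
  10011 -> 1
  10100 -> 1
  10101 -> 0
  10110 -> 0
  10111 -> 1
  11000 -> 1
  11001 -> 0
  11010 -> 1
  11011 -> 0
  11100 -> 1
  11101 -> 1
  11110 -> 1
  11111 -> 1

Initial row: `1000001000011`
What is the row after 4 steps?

1111101100110

1110110011000
1110010101110
1110100001110
1111101100110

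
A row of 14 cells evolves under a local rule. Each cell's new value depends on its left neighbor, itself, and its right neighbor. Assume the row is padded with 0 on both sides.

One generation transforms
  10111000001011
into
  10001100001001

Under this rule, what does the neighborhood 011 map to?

At position 2 the neighborhood is 011; the next row has 0 there.

0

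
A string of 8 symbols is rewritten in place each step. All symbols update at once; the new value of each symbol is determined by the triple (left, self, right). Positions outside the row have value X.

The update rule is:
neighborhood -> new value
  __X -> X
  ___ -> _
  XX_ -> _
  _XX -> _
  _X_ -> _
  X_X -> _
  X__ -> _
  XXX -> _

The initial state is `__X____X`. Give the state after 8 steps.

__X__X__

step 1: _X____X_
step 2: _____X__
step 3: ____X__X
step 4: ___X__X_
step 5: __X__X__
step 6: _X__X__X
step 7: ___X__X_  (repeats step 4; period 3)
step 8: __X__X__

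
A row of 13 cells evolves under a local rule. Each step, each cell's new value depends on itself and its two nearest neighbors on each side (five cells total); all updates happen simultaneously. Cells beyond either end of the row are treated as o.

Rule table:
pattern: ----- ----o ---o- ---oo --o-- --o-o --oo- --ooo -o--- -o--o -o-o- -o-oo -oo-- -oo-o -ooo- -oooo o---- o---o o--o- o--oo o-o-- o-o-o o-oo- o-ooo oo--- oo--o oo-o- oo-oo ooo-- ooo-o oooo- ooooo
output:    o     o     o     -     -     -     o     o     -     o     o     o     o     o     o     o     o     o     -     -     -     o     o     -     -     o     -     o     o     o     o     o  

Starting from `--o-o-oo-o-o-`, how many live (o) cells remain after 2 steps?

o--ooooo-oooo
oo-oooooo-ooo
count of o: 11

11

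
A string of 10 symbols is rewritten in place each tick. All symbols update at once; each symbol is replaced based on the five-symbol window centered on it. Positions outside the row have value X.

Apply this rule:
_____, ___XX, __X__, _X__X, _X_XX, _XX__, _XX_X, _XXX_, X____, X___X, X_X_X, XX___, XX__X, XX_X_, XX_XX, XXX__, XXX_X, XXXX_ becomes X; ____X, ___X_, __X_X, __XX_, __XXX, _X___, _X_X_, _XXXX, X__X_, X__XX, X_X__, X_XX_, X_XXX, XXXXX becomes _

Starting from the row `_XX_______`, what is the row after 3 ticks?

tick 1: X_XXXXXX_X
tick 2: XX____XXX_
tick 3: XXXX_X_XXX

XXXX_X_XXX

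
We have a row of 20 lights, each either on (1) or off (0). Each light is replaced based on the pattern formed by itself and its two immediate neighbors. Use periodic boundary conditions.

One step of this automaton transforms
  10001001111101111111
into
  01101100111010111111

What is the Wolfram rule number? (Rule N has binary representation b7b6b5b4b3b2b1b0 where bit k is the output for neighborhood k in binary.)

181

position 8: 111 → 1  (bit 7 = 1)
position 0: 110 → 0  (bit 6 = 0)
position 12: 101 → 1  (bit 5 = 1)
position 1: 100 → 1  (bit 4 = 1)
position 7: 011 → 0  (bit 3 = 0)
position 4: 010 → 1  (bit 2 = 1)
position 3: 001 → 0  (bit 1 = 0)
position 2: 000 → 1  (bit 0 = 1)
bits b7..b0 = 10110101 = 181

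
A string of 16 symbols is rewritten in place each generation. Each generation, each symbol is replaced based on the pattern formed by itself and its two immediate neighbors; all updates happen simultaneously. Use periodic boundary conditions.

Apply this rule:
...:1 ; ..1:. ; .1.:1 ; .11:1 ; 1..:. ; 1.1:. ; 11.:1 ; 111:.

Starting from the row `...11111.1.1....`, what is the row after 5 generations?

.1.1.1.1.1.1.1.1

generation 1: 11.1...1.1.1.111
generation 2: .1.1.1.1.1.1.1..
generation 3: .1.1.1.1.1.1.1.1
generation 4: .1.1.1.1.1.1.1.1  (fixed point — unchanged through generation 5)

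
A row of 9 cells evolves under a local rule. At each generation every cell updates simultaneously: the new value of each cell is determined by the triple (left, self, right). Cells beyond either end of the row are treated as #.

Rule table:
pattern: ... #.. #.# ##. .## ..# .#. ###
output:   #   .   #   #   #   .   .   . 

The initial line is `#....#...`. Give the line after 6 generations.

#.##...#.
####.#..#
...##...#
.#.##.#.#
#.####.##
###..###.

###..###.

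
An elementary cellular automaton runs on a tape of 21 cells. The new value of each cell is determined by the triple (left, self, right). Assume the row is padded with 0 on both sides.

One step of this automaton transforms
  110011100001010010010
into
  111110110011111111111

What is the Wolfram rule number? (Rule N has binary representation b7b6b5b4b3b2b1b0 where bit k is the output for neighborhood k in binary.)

126

position 5: 111 → 0  (bit 7 = 0)
position 1: 110 → 1  (bit 6 = 1)
position 12: 101 → 1  (bit 5 = 1)
position 2: 100 → 1  (bit 4 = 1)
position 0: 011 → 1  (bit 3 = 1)
position 11: 010 → 1  (bit 2 = 1)
position 3: 001 → 1  (bit 1 = 1)
position 8: 000 → 0  (bit 0 = 0)
bits b7..b0 = 01111110 = 126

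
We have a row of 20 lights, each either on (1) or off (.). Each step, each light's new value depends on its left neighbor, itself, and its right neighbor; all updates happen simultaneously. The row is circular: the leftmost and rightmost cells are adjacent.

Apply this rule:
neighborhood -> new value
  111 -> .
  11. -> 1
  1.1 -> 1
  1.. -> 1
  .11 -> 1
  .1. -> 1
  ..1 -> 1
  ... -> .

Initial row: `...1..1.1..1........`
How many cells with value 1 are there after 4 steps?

8

..11111111111.......
.11.........11......
1111.......1111.....
1..11.....11..11...1
count of 1: 8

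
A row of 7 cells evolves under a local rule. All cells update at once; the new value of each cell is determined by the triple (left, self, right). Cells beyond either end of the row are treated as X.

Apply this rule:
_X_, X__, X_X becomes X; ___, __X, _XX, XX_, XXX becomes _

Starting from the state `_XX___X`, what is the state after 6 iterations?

X__X___
_X_XX__
XXX__X_
___X_XX
X__XX__
_X___X_

_X___X_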